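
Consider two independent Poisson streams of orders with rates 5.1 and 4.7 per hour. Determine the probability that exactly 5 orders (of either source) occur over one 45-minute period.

0.1149

Independent Poisson processes superpose: combined rate λ = 5.1 + 4.7 = 9.8 per hour.
Over the interval, μ = 9.8 × 0.75 = 7.35 (a 45-minute period = 0.75 hours).
P(N = 5) = e^(−7.35) · 7.35^5/5! ≈ 0.1149.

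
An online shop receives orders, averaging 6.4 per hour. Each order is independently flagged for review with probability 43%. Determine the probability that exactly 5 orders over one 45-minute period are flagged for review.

0.0396

Thinning: the orders that are flagged for review themselves form a Poisson process with rate 0.43 × 6.4 = 2.752 per hour.
Over the interval, μ = 2.752 × 0.75 = 2.064 (a 45-minute period = 0.75 hours).
P(N = 5) = e^(−2.064) · 2.064^5/5! ≈ 0.0396.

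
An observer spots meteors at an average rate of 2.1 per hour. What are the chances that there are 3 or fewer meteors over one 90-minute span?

0.6137

Over the interval, μ = 2.1 × 1.5 = 3.15 (a 90-minute span = 1.5 hours).
P(N ≤ 3) = Σ_{j=0}^{3} e^(−μ) μ^j/j! ≈ 0.6137.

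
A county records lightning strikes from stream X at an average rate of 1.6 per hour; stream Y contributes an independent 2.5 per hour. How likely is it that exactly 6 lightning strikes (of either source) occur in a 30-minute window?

Independent Poisson processes superpose: combined rate λ = 1.6 + 2.5 = 4.1 per hour.
Over the interval, μ = 4.1 × 0.5 = 2.05 (a 30-minute window = 0.5 hours).
P(N = 6) = e^(−2.05) · 2.05^6/6! ≈ 0.0133.

0.0133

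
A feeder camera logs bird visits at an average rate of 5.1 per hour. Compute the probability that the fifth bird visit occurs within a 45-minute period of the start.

Over the interval, μ = 5.1 × 0.75 = 3.825 (a 45-minute period = 0.75 hours).
The fifth arrival falls in the interval iff at least 5 events occur there: P(S_5 ≤ t) = P(N ≥ 5) = 1 − P(N ≤ 4) ≈ 0.3370.

0.3370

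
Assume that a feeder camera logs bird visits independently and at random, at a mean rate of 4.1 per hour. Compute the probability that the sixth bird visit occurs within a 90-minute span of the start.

Over the interval, μ = 4.1 × 1.5 = 6.15 (a 90-minute span = 1.5 hours).
The sixth arrival falls in the interval iff at least 6 events occur there: P(S_6 ≤ t) = P(N ≥ 6) = 1 − P(N ≤ 5) ≈ 0.5781.

0.5781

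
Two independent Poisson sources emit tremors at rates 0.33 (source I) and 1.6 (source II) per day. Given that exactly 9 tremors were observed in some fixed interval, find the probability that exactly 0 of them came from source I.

0.1850

Given the total, each event is independently from source I with probability p = λ_I/(λ_I+λ_II) = 0.33/1.93 ≈ 0.1710.
So K ~ Binomial(9, 0.33/1.93): P(K = 0) = C(9,0) · (0.33/1.93)^0 · (1.6/1.93)^9 ≈ 0.1850.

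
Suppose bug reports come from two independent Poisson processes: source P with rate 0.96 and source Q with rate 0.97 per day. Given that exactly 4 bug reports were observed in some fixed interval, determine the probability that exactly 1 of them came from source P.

Given the total, each event is independently from source P with probability p = λ_P/(λ_P+λ_Q) = 0.96/1.93 ≈ 0.4974.
So K ~ Binomial(4, 0.96/1.93): P(K = 1) = C(4,1) · (0.96/1.93)^1 · (0.97/1.93)^3 ≈ 0.2526.

0.2526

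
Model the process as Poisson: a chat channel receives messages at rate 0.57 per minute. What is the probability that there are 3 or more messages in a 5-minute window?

Over the interval, μ = 0.57 × 5 = 2.85 (a 5-minute window = 5 minutes).
P(N ≥ 3) = 1 − P(N ≤ 2) = 1 − Σ_{j=0}^{2} e^(−μ) μ^j/j! ≈ 0.5424.

0.5424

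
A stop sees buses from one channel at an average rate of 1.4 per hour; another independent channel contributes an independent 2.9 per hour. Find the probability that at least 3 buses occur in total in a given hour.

Independent Poisson processes superpose: combined rate λ = 1.4 + 2.9 = 4.3 per hour.
So μ = 4.3.
P(N ≥ 3) = 1 − P(N ≤ 2) ≈ 0.8026.

0.8026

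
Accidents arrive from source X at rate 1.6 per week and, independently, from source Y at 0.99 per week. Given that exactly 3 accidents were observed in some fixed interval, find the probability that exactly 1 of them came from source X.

0.2708

Given the total, each event is independently from source X with probability p = λ_X/(λ_X+λ_Y) = 1.6/2.59 ≈ 0.6178.
So K ~ Binomial(3, 1.6/2.59): P(K = 1) = C(3,1) · (1.6/2.59)^1 · (0.99/2.59)^2 ≈ 0.2708.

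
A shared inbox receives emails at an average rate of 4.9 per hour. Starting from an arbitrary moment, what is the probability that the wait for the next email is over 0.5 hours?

The wait for the next event is exponential with rate λ = 4.9 per hour.
P(T > 0.5) = e^(−λt) = e^(−4.9 × 0.5) = e^(−2.45) ≈ 0.0863.

0.0863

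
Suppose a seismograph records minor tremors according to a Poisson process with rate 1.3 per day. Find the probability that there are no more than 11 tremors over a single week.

0.7932

Over the interval, μ = 1.3 × 7 = 9.1 (a week = 7 days).
P(N ≤ 11) = Σ_{j=0}^{11} e^(−μ) μ^j/j! ≈ 0.7932.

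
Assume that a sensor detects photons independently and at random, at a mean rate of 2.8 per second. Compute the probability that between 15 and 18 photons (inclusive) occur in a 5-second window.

0.3122

Over the interval, μ = 2.8 × 5 = 14 (a 5-second window = 5 seconds).
P(15 ≤ N ≤ 18) = Σ_{j=15}^{18} e^(−14) · 14^j/j! ≈ 0.3122.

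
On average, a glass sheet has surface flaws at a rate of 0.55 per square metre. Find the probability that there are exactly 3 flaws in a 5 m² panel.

Over the interval, μ = 0.55 × 5 = 2.75 (a 5 m² panel = 5 square metres).
P(N = 3) = e^(−μ) μ^3/3! = e^(−2.75) · 2.75^3/6 ≈ 0.2216.

0.2216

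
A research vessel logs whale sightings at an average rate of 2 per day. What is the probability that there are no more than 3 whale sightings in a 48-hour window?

Over the interval, μ = 2 × 2 = 4 (a 48-hour window = 2 days).
P(N ≤ 3) = Σ_{j=0}^{3} e^(−μ) μ^j/j! ≈ 0.4335.

0.4335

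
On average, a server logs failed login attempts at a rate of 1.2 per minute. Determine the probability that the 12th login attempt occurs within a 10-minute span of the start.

Over the interval, μ = 1.2 × 10 = 12 (a 10-minute span = 10 minutes).
The 12th arrival falls in the interval iff at least 12 events occur there: P(S_12 ≤ t) = P(N ≥ 12) = 1 − P(N ≤ 11) ≈ 0.5384.

0.5384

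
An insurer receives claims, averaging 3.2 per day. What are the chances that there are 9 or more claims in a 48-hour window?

Over the interval, μ = 3.2 × 2 = 6.4 (a 48-hour window = 2 days).
P(N ≥ 9) = 1 − P(N ≤ 8) = 1 − Σ_{j=0}^{8} e^(−μ) μ^j/j! ≈ 0.1967.

0.1967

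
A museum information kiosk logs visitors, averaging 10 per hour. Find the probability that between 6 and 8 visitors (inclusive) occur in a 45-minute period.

0.4205

Over the interval, μ = 10 × 0.75 = 7.5 (a 45-minute period = 0.75 hours).
P(6 ≤ N ≤ 8) = Σ_{j=6}^{8} e^(−7.5) · 7.5^j/j! ≈ 0.4205.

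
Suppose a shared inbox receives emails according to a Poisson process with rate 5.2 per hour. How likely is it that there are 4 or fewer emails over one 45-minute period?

Over the interval, μ = 5.2 × 0.75 = 3.9 (a 45-minute period = 0.75 hours).
P(N ≤ 4) = Σ_{j=0}^{4} e^(−μ) μ^j/j! ≈ 0.6484.

0.6484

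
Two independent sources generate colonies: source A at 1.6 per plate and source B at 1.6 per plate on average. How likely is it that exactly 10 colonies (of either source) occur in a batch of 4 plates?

Independent Poisson processes superpose: combined rate λ = 1.6 + 1.6 = 3.2 per plate.
Over the interval, μ = 3.2 × 4 = 12.8 (a batch of 4 plates = 4 plates).
P(N = 10) = e^(−12.8) · 12.8^10/10! ≈ 0.0898.

0.0898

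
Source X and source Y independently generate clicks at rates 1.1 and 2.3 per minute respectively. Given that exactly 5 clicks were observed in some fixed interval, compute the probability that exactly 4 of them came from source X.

0.0371

Given the total, each event is independently from source X with probability p = λ_X/(λ_X+λ_Y) = 1.1/3.4 ≈ 0.3235.
So K ~ Binomial(5, 1.1/3.4): P(K = 4) = C(5,4) · (1.1/3.4)^4 · (2.3/3.4)^1 ≈ 0.0371.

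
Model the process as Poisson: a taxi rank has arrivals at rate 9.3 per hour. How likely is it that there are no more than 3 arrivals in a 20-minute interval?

0.6248

Over the interval, μ = 9.3 × 1/3 = 3.1 (a 20-minute interval = 1/3 hours).
P(N ≤ 3) = Σ_{j=0}^{3} e^(−μ) μ^j/j! ≈ 0.6248.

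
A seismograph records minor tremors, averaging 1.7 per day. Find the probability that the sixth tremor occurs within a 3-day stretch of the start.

0.4016

Over the interval, μ = 1.7 × 3 = 5.1 (a 3-day stretch = 3 days).
The sixth arrival falls in the interval iff at least 6 events occur there: P(S_6 ≤ t) = P(N ≥ 6) = 1 − P(N ≤ 5) ≈ 0.4016.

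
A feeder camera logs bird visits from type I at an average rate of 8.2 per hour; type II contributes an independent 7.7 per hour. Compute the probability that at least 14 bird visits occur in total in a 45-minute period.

0.3106

Independent Poisson processes superpose: combined rate λ = 8.2 + 7.7 = 15.9 per hour.
Over the interval, μ = 15.9 × 0.75 = 11.925 (a 45-minute period = 0.75 hours).
P(N ≥ 14) = 1 − P(N ≤ 13) ≈ 0.3106.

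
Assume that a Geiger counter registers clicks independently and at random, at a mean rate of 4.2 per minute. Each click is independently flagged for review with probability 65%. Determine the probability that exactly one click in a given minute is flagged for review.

Thinning: the clicks that are flagged for review themselves form a Poisson process with rate 0.65 × 4.2 = 2.73 per minute.
So μ = 2.73.
P(N = 1) = e^(−2.73) · 2.73^1/1! ≈ 0.1780.

0.1780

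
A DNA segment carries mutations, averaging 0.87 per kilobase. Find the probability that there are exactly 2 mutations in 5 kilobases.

0.1221

Over the interval, μ = 0.87 × 5 = 4.35 (5 kilobases).
P(N = 2) = e^(−μ) μ^2/2! = e^(−4.35) · 4.35^2/2 ≈ 0.1221.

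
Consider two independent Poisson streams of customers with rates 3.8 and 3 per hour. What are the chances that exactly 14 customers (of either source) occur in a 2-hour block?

Independent Poisson processes superpose: combined rate λ = 3.8 + 3 = 6.8 per hour.
Over the interval, μ = 6.8 × 2 = 13.6 (a 2-hour block = 2 hours).
P(N = 14) = e^(−13.6) · 13.6^14/14! ≈ 0.1054.

0.1054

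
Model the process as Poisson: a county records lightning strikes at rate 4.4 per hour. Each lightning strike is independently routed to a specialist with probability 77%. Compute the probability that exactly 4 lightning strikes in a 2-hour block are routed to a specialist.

0.1002

Thinning: the lightning strikes that are routed to a specialist themselves form a Poisson process with rate 0.77 × 4.4 = 3.388 per hour.
Over the interval, μ = 3.388 × 2 = 6.776 (a 2-hour block = 2 hours).
P(N = 4) = e^(−6.776) · 6.776^4/4! ≈ 0.1002.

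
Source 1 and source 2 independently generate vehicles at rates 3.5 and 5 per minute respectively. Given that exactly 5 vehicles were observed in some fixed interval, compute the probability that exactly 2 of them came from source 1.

0.3451

Given the total, each event is independently from source 1 with probability p = λ_1/(λ_1+λ_2) = 3.5/8.5 ≈ 0.4118.
So K ~ Binomial(5, 3.5/8.5): P(K = 2) = C(5,2) · (3.5/8.5)^2 · (5/8.5)^3 ≈ 0.3451.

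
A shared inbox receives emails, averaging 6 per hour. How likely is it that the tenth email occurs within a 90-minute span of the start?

Over the interval, μ = 6 × 1.5 = 9 (a 90-minute span = 1.5 hours).
The tenth arrival falls in the interval iff at least 10 events occur there: P(S_10 ≤ t) = P(N ≥ 10) = 1 − P(N ≤ 9) ≈ 0.4126.

0.4126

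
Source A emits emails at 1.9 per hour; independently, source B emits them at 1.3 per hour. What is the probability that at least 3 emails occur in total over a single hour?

Independent Poisson processes superpose: combined rate λ = 1.9 + 1.3 = 3.2 per hour.
So μ = 3.2.
P(N ≥ 3) = 1 − P(N ≤ 2) ≈ 0.6201.

0.6201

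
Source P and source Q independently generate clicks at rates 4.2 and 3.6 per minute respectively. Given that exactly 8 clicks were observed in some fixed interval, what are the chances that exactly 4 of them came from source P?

Given the total, each event is independently from source P with probability p = λ_P/(λ_P+λ_Q) = 4.2/7.8 ≈ 0.5385.
So K ~ Binomial(8, 4.2/7.8): P(K = 4) = C(8,4) · (4.2/7.8)^4 · (3.6/7.8)^4 ≈ 0.2670.

0.2670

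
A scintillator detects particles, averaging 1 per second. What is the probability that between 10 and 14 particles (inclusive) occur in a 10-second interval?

Over the interval, μ = 1 × 10 = 10 (a 10-second interval = 10 seconds).
P(10 ≤ N ≤ 14) = Σ_{j=10}^{14} e^(−10) · 10^j/j! ≈ 0.4586.

0.4586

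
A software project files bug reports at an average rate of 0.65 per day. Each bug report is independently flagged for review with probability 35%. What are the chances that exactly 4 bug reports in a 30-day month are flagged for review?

Thinning: the bug reports that are flagged for review themselves form a Poisson process with rate 0.35 × 0.65 = 0.2275 per day.
Over the interval, μ = 0.2275 × 30 = 6.825 (a 30-day month = 30 days).
P(N = 4) = e^(−6.825) · 6.825^4/4! ≈ 0.0982.

0.0982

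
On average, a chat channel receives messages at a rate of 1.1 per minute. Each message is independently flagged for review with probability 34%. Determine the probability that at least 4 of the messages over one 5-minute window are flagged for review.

0.1202

Thinning: the messages that are flagged for review themselves form a Poisson process with rate 0.34 × 1.1 = 0.374 per minute.
Over the interval, μ = 0.374 × 5 = 1.87 (a 5-minute window = 5 minutes).
P(N ≥ 4) = 1 − P(N ≤ 3) ≈ 0.1202.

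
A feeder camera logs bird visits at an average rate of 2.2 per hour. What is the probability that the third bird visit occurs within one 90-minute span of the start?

Over the interval, μ = 2.2 × 1.5 = 3.3 (a 90-minute span = 1.5 hours).
The third arrival falls in the interval iff at least 3 events occur there: P(S_3 ≤ t) = P(N ≥ 3) = 1 − P(N ≤ 2) ≈ 0.6406.

0.6406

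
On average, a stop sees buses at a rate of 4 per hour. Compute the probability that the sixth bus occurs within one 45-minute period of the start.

0.0839

Over the interval, μ = 4 × 0.75 = 3 (a 45-minute period = 0.75 hours).
The sixth arrival falls in the interval iff at least 6 events occur there: P(S_6 ≤ t) = P(N ≥ 6) = 1 − P(N ≤ 5) ≈ 0.0839.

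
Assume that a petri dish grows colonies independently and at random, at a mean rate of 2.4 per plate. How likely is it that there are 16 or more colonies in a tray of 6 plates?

0.3707

Over the interval, μ = 2.4 × 6 = 14.4 (a tray of 6 plates = 6 plates).
P(N ≥ 16) = 1 − P(N ≤ 15) = 1 − Σ_{j=0}^{15} e^(−μ) μ^j/j! ≈ 0.3707.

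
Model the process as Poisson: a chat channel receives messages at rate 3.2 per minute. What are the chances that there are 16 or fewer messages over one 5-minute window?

0.5660

Over the interval, μ = 3.2 × 5 = 16 (a 5-minute window = 5 minutes).
P(N ≤ 16) = Σ_{j=0}^{16} e^(−μ) μ^j/j! ≈ 0.5660.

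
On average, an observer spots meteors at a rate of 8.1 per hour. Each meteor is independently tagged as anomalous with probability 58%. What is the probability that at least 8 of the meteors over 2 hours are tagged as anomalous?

0.7204

Thinning: the meteors that are tagged as anomalous themselves form a Poisson process with rate 0.58 × 8.1 = 4.698 per hour.
Over the interval, μ = 4.698 × 2 = 9.396 (2 hours).
P(N ≥ 8) = 1 − P(N ≤ 7) ≈ 0.7204.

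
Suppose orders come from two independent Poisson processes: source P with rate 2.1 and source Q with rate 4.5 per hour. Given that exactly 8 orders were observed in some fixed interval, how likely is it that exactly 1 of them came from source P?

Given the total, each event is independently from source P with probability p = λ_P/(λ_P+λ_Q) = 2.1/6.6 ≈ 0.3182.
So K ~ Binomial(8, 2.1/6.6): P(K = 1) = C(8,1) · (2.1/6.6)^1 · (4.5/6.6)^7 ≈ 0.1744.

0.1744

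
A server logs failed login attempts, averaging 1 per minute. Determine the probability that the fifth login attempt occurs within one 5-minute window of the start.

Over the interval, μ = 1 × 5 = 5 (a 5-minute window = 5 minutes).
The fifth arrival falls in the interval iff at least 5 events occur there: P(S_5 ≤ t) = P(N ≥ 5) = 1 − P(N ≤ 4) ≈ 0.5595.

0.5595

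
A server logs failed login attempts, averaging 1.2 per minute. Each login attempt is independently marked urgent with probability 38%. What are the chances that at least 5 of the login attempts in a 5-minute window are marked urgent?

0.0814

Thinning: the login attempts that are marked urgent themselves form a Poisson process with rate 0.38 × 1.2 = 0.456 per minute.
Over the interval, μ = 0.456 × 5 = 2.28 (a 5-minute window = 5 minutes).
P(N ≥ 5) = 1 − P(N ≤ 4) ≈ 0.0814.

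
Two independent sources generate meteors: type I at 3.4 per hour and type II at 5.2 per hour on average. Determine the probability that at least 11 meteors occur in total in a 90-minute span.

0.7396

Independent Poisson processes superpose: combined rate λ = 3.4 + 5.2 = 8.6 per hour.
Over the interval, μ = 8.6 × 1.5 = 12.9 (a 90-minute span = 1.5 hours).
P(N ≥ 11) = 1 − P(N ≤ 10) ≈ 0.7396.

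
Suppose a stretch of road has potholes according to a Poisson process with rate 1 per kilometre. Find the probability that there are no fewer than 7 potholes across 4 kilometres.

Over the interval, μ = 1 × 4 = 4 (4 kilometres).
P(N ≥ 7) = 1 − P(N ≤ 6) = 1 − Σ_{j=0}^{6} e^(−μ) μ^j/j! ≈ 0.1107.

0.1107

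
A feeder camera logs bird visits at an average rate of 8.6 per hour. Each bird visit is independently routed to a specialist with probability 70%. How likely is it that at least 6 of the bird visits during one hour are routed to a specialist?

0.5575

Thinning: the bird visits that are routed to a specialist themselves form a Poisson process with rate 0.7 × 8.6 = 6.02 per hour.
So μ = 6.02.
P(N ≥ 6) = 1 − P(N ≤ 5) ≈ 0.5575.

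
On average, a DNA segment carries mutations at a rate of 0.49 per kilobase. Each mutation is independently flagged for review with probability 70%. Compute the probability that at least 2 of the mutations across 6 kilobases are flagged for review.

0.6095

Thinning: the mutations that are flagged for review themselves form a Poisson process with rate 0.7 × 0.49 = 0.343 per kilobase.
Over the interval, μ = 0.343 × 6 = 2.058 (6 kilobases).
P(N ≥ 2) = 1 − P(N ≤ 1) ≈ 0.6095.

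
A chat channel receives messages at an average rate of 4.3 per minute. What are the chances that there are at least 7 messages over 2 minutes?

Over the interval, μ = 4.3 × 2 = 8.6 (2 minutes).
P(N ≥ 7) = 1 − P(N ≤ 6) = 1 − Σ_{j=0}^{6} e^(−μ) μ^j/j! ≈ 0.7543.

0.7543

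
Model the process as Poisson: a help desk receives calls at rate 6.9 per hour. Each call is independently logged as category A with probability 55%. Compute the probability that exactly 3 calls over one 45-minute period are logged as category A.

Thinning: the calls that are logged as category A themselves form a Poisson process with rate 0.55 × 6.9 = 3.795 per hour.
Over the interval, μ = 3.795 × 0.75 = 2.84625 (a 45-minute period = 0.75 hours).
P(N = 3) = e^(−2.84625) · 2.84625^3/3! ≈ 0.2231.

0.2231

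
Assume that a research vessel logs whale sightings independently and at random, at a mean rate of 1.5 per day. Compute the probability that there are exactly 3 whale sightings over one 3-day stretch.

0.1687

Over the interval, μ = 1.5 × 3 = 4.5 (a 3-day stretch = 3 days).
P(N = 3) = e^(−μ) μ^3/3! = e^(−4.5) · 4.5^3/6 ≈ 0.1687.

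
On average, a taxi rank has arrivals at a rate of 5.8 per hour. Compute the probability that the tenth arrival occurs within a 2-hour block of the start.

Over the interval, μ = 5.8 × 2 = 11.6 (a 2-hour block = 2 hours).
The tenth arrival falls in the interval iff at least 10 events occur there: P(S_10 ≤ t) = P(N ≥ 10) = 1 − P(N ≤ 9) ≈ 0.7209.

0.7209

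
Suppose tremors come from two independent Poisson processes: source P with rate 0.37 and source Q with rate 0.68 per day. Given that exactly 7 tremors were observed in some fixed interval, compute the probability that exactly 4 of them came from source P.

0.1466

Given the total, each event is independently from source P with probability p = λ_P/(λ_P+λ_Q) = 0.37/1.05 ≈ 0.3524.
So K ~ Binomial(7, 0.37/1.05): P(K = 4) = C(7,4) · (0.37/1.05)^4 · (0.68/1.05)^3 ≈ 0.1466.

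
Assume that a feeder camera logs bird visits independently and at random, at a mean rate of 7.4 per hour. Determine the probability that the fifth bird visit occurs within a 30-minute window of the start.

0.3128

Over the interval, μ = 7.4 × 0.5 = 3.7 (a 30-minute window = 0.5 hours).
The fifth arrival falls in the interval iff at least 5 events occur there: P(S_5 ≤ t) = P(N ≥ 5) = 1 − P(N ≤ 4) ≈ 0.3128.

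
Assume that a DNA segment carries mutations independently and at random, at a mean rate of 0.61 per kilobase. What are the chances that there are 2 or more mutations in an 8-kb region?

0.9553

Over the interval, μ = 0.61 × 8 = 4.88 (an 8-kb region = 8 kilobases).
P(N ≥ 2) = 1 − P(N ≤ 1) = 1 − Σ_{j=0}^{1} e^(−μ) μ^j/j! ≈ 0.9553.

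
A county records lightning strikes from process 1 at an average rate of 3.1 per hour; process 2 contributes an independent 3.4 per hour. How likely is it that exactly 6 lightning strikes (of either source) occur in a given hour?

Independent Poisson processes superpose: combined rate λ = 3.1 + 3.4 = 6.5 per hour.
So μ = 6.5.
P(N = 6) = e^(−6.5) · 6.5^6/6! ≈ 0.1575.

0.1575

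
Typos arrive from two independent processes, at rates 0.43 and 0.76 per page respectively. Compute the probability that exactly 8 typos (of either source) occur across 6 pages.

0.1328

Independent Poisson processes superpose: combined rate λ = 0.43 + 0.76 = 1.19 per page.
Over the interval, μ = 1.19 × 6 = 7.14 (6 pages).
P(N = 8) = e^(−7.14) · 7.14^8/8! ≈ 0.1328.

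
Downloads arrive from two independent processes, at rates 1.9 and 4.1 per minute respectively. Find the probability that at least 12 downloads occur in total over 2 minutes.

Independent Poisson processes superpose: combined rate λ = 1.9 + 4.1 = 6 per minute.
Over the interval, μ = 6 × 2 = 12 (2 minutes).
P(N ≥ 12) = 1 − P(N ≤ 11) ≈ 0.5384.

0.5384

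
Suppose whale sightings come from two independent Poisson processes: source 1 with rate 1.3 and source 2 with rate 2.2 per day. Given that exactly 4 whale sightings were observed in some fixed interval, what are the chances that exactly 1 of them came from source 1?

Given the total, each event is independently from source 1 with probability p = λ_1/(λ_1+λ_2) = 1.3/3.5 ≈ 0.3714.
So K ~ Binomial(4, 1.3/3.5): P(K = 1) = C(4,1) · (1.3/3.5)^1 · (2.2/3.5)^3 ≈ 0.3690.

0.3690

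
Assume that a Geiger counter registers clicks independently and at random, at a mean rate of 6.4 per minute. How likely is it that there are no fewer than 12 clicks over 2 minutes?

0.6262

Over the interval, μ = 6.4 × 2 = 12.8 (2 minutes).
P(N ≥ 12) = 1 − P(N ≤ 11) = 1 − Σ_{j=0}^{11} e^(−μ) μ^j/j! ≈ 0.6262.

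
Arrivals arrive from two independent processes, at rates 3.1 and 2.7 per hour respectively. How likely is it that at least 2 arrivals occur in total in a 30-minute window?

Independent Poisson processes superpose: combined rate λ = 3.1 + 2.7 = 5.8 per hour.
Over the interval, μ = 5.8 × 0.5 = 2.9 (a 30-minute window = 0.5 hours).
P(N ≥ 2) = 1 − P(N ≤ 1) ≈ 0.7854.

0.7854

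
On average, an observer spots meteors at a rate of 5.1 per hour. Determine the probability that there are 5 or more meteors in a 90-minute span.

Over the interval, μ = 5.1 × 1.5 = 7.65 (a 90-minute span = 1.5 hours).
P(N ≥ 5) = 1 − P(N ≤ 4) = 1 − Σ_{j=0}^{4} e^(−μ) μ^j/j! ≈ 0.8785.

0.8785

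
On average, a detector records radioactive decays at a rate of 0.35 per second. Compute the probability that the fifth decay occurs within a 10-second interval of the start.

0.2746

Over the interval, μ = 0.35 × 10 = 3.5 (a 10-second interval = 10 seconds).
The fifth arrival falls in the interval iff at least 5 events occur there: P(S_5 ≤ t) = P(N ≥ 5) = 1 − P(N ≤ 4) ≈ 0.2746.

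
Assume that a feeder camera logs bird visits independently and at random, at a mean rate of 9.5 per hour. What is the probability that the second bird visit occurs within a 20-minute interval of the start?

Over the interval, μ = 9.5 × 1/3 ≈ 3.16667 (a 20-minute interval = 1/3 hours).
The second arrival falls in the interval iff at least 2 events occur there: P(S_2 ≤ t) = P(N ≥ 2) = 1 − P(N ≤ 1) ≈ 0.8244.

0.8244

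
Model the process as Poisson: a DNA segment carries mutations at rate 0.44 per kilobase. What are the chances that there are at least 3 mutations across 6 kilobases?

Over the interval, μ = 0.44 × 6 = 2.64 (6 kilobases).
P(N ≥ 3) = 1 − P(N ≤ 2) = 1 − Σ_{j=0}^{2} e^(−μ) μ^j/j! ≈ 0.4916.

0.4916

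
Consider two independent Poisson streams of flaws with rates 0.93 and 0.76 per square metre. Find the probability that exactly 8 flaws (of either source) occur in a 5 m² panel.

0.1379

Independent Poisson processes superpose: combined rate λ = 0.93 + 0.76 = 1.69 per square metre.
Over the interval, μ = 1.69 × 5 = 8.45 (a 5 m² panel = 5 square metres).
P(N = 8) = e^(−8.45) · 8.45^8/8! ≈ 0.1379.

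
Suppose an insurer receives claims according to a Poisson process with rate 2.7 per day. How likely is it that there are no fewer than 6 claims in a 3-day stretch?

0.8178

Over the interval, μ = 2.7 × 3 = 8.1 (a 3-day stretch = 3 days).
P(N ≥ 6) = 1 − P(N ≤ 5) = 1 − Σ_{j=0}^{5} e^(−μ) μ^j/j! ≈ 0.8178.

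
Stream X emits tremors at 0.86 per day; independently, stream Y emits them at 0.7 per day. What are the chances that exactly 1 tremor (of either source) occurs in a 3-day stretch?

Independent Poisson processes superpose: combined rate λ = 0.86 + 0.7 = 1.56 per day.
Over the interval, μ = 1.56 × 3 = 4.68 (a 3-day stretch = 3 days).
P(N = 1) = e^(−4.68) · 4.68^1/1! ≈ 0.0434.

0.0434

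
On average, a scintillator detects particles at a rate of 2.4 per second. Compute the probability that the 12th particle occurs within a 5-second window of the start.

0.5384

Over the interval, μ = 2.4 × 5 = 12 (a 5-second window = 5 seconds).
The 12th arrival falls in the interval iff at least 12 events occur there: P(S_12 ≤ t) = P(N ≥ 12) = 1 − P(N ≤ 11) ≈ 0.5384.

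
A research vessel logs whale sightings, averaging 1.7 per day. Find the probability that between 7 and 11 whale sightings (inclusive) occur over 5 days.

Over the interval, μ = 1.7 × 5 = 8.5 (5 days).
P(7 ≤ N ≤ 11) = Σ_{j=7}^{11} e^(−8.5) · 8.5^j/j! ≈ 0.5925.

0.5925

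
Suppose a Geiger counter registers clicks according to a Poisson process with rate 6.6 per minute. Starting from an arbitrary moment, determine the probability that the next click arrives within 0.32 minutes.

0.8790

Inter-arrival times are exponential with rate λ = 6.6 per minute.
P(T ≤ 0.32) = 1 − e^(−λt) = 1 − e^(−6.6 × 0.32) = 1 − e^(−2.112) ≈ 0.8790.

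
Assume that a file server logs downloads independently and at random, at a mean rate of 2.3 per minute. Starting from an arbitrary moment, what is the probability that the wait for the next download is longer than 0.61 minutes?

The wait for the next event is exponential with rate λ = 2.3 per minute.
P(T > 0.61) = e^(−λt) = e^(−2.3 × 0.61) = e^(−1.403) ≈ 0.2459.

0.2459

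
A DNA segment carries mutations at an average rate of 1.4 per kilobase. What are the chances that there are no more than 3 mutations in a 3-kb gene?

Over the interval, μ = 1.4 × 3 = 4.2 (a 3-kb gene = 3 kilobases).
P(N ≤ 3) = Σ_{j=0}^{3} e^(−μ) μ^j/j! ≈ 0.3954.

0.3954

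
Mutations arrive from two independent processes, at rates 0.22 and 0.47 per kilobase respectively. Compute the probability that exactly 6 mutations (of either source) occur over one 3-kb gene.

0.0138

Independent Poisson processes superpose: combined rate λ = 0.22 + 0.47 = 0.69 per kilobase.
Over the interval, μ = 0.69 × 3 = 2.07 (a 3-kb gene = 3 kilobases).
P(N = 6) = e^(−2.07) · 2.07^6/6! ≈ 0.0138.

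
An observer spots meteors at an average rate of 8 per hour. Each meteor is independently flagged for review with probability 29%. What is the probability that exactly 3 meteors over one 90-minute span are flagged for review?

Thinning: the meteors that are flagged for review themselves form a Poisson process with rate 0.29 × 8 = 2.32 per hour.
Over the interval, μ = 2.32 × 1.5 = 3.48 (a 90-minute span = 1.5 hours).
P(N = 3) = e^(−3.48) · 3.48^3/3! ≈ 0.2164.

0.2164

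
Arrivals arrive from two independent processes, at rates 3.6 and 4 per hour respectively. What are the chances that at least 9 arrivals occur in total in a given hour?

0.3518

Independent Poisson processes superpose: combined rate λ = 3.6 + 4 = 7.6 per hour.
So μ = 7.6.
P(N ≥ 9) = 1 − P(N ≤ 8) ≈ 0.3518.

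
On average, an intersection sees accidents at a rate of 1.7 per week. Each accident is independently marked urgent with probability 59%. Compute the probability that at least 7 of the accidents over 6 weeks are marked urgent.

Thinning: the accidents that are marked urgent themselves form a Poisson process with rate 0.59 × 1.7 = 1.003 per week.
Over the interval, μ = 1.003 × 6 = 6.018 (6 weeks).
P(N ≥ 7) = 1 − P(N ≤ 6) ≈ 0.3966.

0.3966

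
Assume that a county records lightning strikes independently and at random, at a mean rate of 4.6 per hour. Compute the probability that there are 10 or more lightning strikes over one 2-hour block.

Over the interval, μ = 4.6 × 2 = 9.2 (a 2-hour block = 2 hours).
P(N ≥ 10) = 1 − P(N ≤ 9) = 1 − Σ_{j=0}^{9} e^(−μ) μ^j/j! ≈ 0.4389.

0.4389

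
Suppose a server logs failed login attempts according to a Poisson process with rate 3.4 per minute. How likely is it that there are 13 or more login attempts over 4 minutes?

Over the interval, μ = 3.4 × 4 = 13.6 (4 minutes).
P(N ≥ 13) = 1 − P(N ≤ 12) = 1 − Σ_{j=0}^{12} e^(−μ) μ^j/j! ≈ 0.6011.

0.6011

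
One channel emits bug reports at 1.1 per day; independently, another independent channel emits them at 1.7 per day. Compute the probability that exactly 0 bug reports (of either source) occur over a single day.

Independent Poisson processes superpose: combined rate λ = 1.1 + 1.7 = 2.8 per day.
So μ = 2.8.
P(N = 0) = e^(−2.8) · 2.8^0/0! ≈ 0.0608.

0.0608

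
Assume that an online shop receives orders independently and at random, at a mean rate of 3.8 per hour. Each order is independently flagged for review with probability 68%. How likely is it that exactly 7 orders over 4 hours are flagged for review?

0.0811

Thinning: the orders that are flagged for review themselves form a Poisson process with rate 0.68 × 3.8 = 2.584 per hour.
Over the interval, μ = 2.584 × 4 = 10.336 (4 hours).
P(N = 7) = e^(−10.336) · 10.336^7/7! ≈ 0.0811.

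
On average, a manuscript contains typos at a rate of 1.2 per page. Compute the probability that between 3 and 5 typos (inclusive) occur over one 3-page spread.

Over the interval, μ = 1.2 × 3 = 3.6 (a 3-page spread = 3 pages).
P(3 ≤ N ≤ 5) = Σ_{j=3}^{5} e^(−3.6) · 3.6^j/j! ≈ 0.5414.

0.5414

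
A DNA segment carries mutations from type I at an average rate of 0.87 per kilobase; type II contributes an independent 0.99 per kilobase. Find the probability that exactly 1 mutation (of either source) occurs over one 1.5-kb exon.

Independent Poisson processes superpose: combined rate λ = 0.87 + 0.99 = 1.86 per kilobase.
Over the interval, μ = 1.86 × 1.5 = 2.79 (a 1.5-kb exon = 1.5 kilobases).
P(N = 1) = e^(−2.79) · 2.79^1/1! ≈ 0.1714.

0.1714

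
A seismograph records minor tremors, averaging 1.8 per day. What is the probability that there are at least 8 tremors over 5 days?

Over the interval, μ = 1.8 × 5 = 9 (5 days).
P(N ≥ 8) = 1 − P(N ≤ 7) = 1 − Σ_{j=0}^{7} e^(−μ) μ^j/j! ≈ 0.6761.

0.6761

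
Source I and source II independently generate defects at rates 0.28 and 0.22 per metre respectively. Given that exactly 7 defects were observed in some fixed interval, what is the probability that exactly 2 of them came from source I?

Given the total, each event is independently from source I with probability p = λ_I/(λ_I+λ_II) = 0.28/0.5 = 0.5600.
So K ~ Binomial(7, 0.28/0.5): P(K = 2) = C(7,2) · (0.28/0.5)^2 · (0.22/0.5)^5 ≈ 0.1086.

0.1086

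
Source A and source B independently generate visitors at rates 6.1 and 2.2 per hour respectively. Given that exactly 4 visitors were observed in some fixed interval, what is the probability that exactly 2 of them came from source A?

0.2277

Given the total, each event is independently from source A with probability p = λ_A/(λ_A+λ_B) = 6.1/8.3 ≈ 0.7349.
So K ~ Binomial(4, 6.1/8.3): P(K = 2) = C(4,2) · (6.1/8.3)^2 · (2.2/8.3)^2 ≈ 0.2277.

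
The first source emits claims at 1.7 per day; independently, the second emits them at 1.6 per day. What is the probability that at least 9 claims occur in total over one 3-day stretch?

0.6558

Independent Poisson processes superpose: combined rate λ = 1.7 + 1.6 = 3.3 per day.
Over the interval, μ = 3.3 × 3 = 9.9 (a 3-day stretch = 3 days).
P(N ≥ 9) = 1 − P(N ≤ 8) ≈ 0.6558.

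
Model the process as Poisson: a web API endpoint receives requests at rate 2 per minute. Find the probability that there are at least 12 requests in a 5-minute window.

0.3032

Over the interval, μ = 2 × 5 = 10 (a 5-minute window = 5 minutes).
P(N ≥ 12) = 1 − P(N ≤ 11) = 1 − Σ_{j=0}^{11} e^(−μ) μ^j/j! ≈ 0.3032.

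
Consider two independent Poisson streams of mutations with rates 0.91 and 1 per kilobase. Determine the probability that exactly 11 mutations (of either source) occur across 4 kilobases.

0.0624

Independent Poisson processes superpose: combined rate λ = 0.91 + 1 = 1.91 per kilobase.
Over the interval, μ = 1.91 × 4 = 7.64 (4 kilobases).
P(N = 11) = e^(−7.64) · 7.64^11/11! ≈ 0.0624.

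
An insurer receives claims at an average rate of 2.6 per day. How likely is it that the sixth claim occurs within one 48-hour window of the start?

0.4191

Over the interval, μ = 2.6 × 2 = 5.2 (a 48-hour window = 2 days).
The sixth arrival falls in the interval iff at least 6 events occur there: P(S_6 ≤ t) = P(N ≥ 6) = 1 − P(N ≤ 5) ≈ 0.4191.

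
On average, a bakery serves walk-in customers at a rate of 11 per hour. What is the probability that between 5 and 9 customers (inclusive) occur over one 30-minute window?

Over the interval, μ = 11 × 0.5 = 5.5 (a 30-minute window = 0.5 hours).
P(5 ≤ N ≤ 9) = Σ_{j=5}^{9} e^(−5.5) · 5.5^j/j! ≈ 0.5887.

0.5887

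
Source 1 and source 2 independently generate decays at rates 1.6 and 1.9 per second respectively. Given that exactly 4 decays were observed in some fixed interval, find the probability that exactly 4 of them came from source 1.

Given the total, each event is independently from source 1 with probability p = λ_1/(λ_1+λ_2) = 1.6/3.5 ≈ 0.4571.
So K ~ Binomial(4, 1.6/3.5): P(K = 4) = C(4,4) · (1.6/3.5)^4 · (1.9/3.5)^0 ≈ 0.0437.

0.0437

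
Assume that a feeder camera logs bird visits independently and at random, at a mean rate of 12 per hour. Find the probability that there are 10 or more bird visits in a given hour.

0.7576

With mean μ = 12 per hour,
P(N ≥ 10) = 1 − P(N ≤ 9) = 1 − Σ_{j=0}^{9} e^(−μ) μ^j/j! ≈ 0.7576.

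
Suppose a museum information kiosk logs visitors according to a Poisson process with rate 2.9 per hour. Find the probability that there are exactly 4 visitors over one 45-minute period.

Over the interval, μ = 2.9 × 0.75 = 2.175 (a 45-minute period = 0.75 hours).
P(N = 4) = e^(−μ) μ^4/4! = e^(−2.175) · 2.175^4/24 ≈ 0.1059.

0.1059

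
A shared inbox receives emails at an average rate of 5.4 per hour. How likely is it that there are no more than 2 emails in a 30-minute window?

Over the interval, μ = 5.4 × 0.5 = 2.7 (a 30-minute window = 0.5 hours).
P(N ≤ 2) = Σ_{j=0}^{2} e^(−μ) μ^j/j! ≈ 0.4936.

0.4936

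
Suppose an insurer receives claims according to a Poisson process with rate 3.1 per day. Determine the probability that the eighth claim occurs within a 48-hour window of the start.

0.2840

Over the interval, μ = 3.1 × 2 = 6.2 (a 48-hour window = 2 days).
The eighth arrival falls in the interval iff at least 8 events occur there: P(S_8 ≤ t) = P(N ≥ 8) = 1 − P(N ≤ 7) ≈ 0.2840.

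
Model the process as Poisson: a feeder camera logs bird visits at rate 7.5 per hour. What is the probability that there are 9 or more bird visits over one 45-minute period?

0.1166

Over the interval, μ = 7.5 × 0.75 = 5.625 (a 45-minute period = 0.75 hours).
P(N ≥ 9) = 1 − P(N ≤ 8) = 1 − Σ_{j=0}^{8} e^(−μ) μ^j/j! ≈ 0.1166.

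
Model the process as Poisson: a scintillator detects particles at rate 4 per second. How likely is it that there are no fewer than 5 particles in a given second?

With mean μ = 4 per second,
P(N ≥ 5) = 1 − P(N ≤ 4) = 1 − Σ_{j=0}^{4} e^(−μ) μ^j/j! ≈ 0.3712.

0.3712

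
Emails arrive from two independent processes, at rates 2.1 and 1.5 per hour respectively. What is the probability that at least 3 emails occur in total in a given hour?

0.6973

Independent Poisson processes superpose: combined rate λ = 2.1 + 1.5 = 3.6 per hour.
So μ = 3.6.
P(N ≥ 3) = 1 − P(N ≤ 2) ≈ 0.6973.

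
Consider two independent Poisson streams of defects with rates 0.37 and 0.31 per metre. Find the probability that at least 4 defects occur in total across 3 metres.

0.1502

Independent Poisson processes superpose: combined rate λ = 0.37 + 0.31 = 0.68 per metre.
Over the interval, μ = 0.68 × 3 = 2.04 (3 metres).
P(N ≥ 4) = 1 − P(N ≤ 3) ≈ 0.1502.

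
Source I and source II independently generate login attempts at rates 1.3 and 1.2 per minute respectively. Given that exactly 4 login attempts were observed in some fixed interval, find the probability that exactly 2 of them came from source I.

0.3738

Given the total, each event is independently from source I with probability p = λ_I/(λ_I+λ_II) = 1.3/2.5 = 0.5200.
So K ~ Binomial(4, 1.3/2.5): P(K = 2) = C(4,2) · (1.3/2.5)^2 · (1.2/2.5)^2 ≈ 0.3738.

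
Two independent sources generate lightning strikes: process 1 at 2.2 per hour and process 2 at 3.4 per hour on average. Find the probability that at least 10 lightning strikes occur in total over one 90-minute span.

Independent Poisson processes superpose: combined rate λ = 2.2 + 3.4 = 5.6 per hour.
Over the interval, μ = 5.6 × 1.5 = 8.4 (a 90-minute span = 1.5 hours).
P(N ≥ 10) = 1 − P(N ≤ 9) ≈ 0.3341.

0.3341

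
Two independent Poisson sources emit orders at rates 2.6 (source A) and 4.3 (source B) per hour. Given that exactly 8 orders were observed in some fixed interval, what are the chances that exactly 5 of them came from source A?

0.1030

Given the total, each event is independently from source A with probability p = λ_A/(λ_A+λ_B) = 2.6/6.9 ≈ 0.3768.
So K ~ Binomial(8, 2.6/6.9): P(K = 5) = C(8,5) · (2.6/6.9)^5 · (4.3/6.9)^3 ≈ 0.1030.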